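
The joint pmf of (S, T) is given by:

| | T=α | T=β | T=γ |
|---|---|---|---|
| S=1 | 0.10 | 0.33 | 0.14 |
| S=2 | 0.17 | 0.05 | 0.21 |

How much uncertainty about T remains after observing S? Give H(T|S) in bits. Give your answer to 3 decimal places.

1.395 bits

Chain rule: H(T|S) = H(S,T) − H(S).
Marginals: p(S) = (0.5700, 0.4300), p(T) = (0.2700, 0.3800, 0.3500).
H(S,T) = 2.3806 bits; H(S) = 0.9858 bits.
H(T|S) = 2.3806 − 0.9858 = 1.395 bits.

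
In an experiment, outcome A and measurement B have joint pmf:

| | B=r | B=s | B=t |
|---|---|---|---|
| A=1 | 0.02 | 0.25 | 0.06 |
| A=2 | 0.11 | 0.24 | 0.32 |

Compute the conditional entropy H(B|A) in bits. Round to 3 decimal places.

Chain rule: H(B|A) = H(A,B) − H(A).
Marginals: p(A) = (0.3300, 0.6700), p(B) = (0.1300, 0.4900, 0.3800).
H(A,B) = 2.2269 bits; H(A) = 0.9149 bits.
H(B|A) = 2.2269 − 0.9149 = 1.312 bits.

1.312 bits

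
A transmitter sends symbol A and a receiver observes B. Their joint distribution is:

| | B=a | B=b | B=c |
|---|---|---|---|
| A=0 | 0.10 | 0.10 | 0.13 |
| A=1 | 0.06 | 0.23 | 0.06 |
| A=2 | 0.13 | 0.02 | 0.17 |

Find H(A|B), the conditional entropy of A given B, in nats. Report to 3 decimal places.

0.952 nats

Marginals: p(A) = (0.3300, 0.3500, 0.3200), p(B) = (0.2900, 0.3500, 0.3600).
H(A|B) = Σ p(B) · H(A|B=·).
  B=a: p=0.2900, H(A|B=a) = 1.0528
  B=b: p=0.3500, H(A|B=b) = 0.7974
  B=c: p=0.3600, H(A|B=c) = 1.0208
Weighted sum = 0.952 nats.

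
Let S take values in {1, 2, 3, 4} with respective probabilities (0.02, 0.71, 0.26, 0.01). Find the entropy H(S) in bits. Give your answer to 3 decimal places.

1.035 bits

H(S) = −Σ p·log₂ p.
  −(0.02)·log₂(0.02) = 0.1129
  −(0.71)·log₂(0.71) = 0.3508
  −(0.26)·log₂(0.26) = 0.5053
  −(0.01)·log₂(0.01) = 0.0664
Sum: 0.1129 + 0.3508 + 0.5053 + 0.0664 = 1.035 bits.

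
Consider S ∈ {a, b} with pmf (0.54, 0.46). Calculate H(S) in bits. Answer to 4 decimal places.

H(S) = −Σ p·log₂ p.
  −(0.54)·log₂(0.54) = 0.48004
  −(0.46)·log₂(0.46) = 0.51534
Sum: 0.48004 + 0.51534 = 0.9954 bits.

0.9954 bits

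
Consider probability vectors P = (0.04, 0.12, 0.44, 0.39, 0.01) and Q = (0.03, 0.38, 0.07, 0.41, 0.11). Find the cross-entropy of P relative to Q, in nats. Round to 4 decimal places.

1.7962 nats

H(P,Q) = −Σ p·ln q.
  −0.04·ln(0.03) = 0.14026
  −0.12·ln(0.38) = 0.11611
  −0.44·ln(0.07) = 1.17007
  −0.39·ln(0.41) = 0.34772
  −0.01·ln(0.11) = 0.02207
H(P,Q) = 1.7962 nats.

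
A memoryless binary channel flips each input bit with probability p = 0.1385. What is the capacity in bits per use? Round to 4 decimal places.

Binary symmetric channel: C = 1 − h₂(ε) where h₂ is the binary entropy function.
h₂(0.1385) = −0.1385·log₂0.1385 − 0.8615·log₂0.8615 = 0.5803.
C = 1 − 0.5803 = 0.4197 bits per channel use.

0.4197 bits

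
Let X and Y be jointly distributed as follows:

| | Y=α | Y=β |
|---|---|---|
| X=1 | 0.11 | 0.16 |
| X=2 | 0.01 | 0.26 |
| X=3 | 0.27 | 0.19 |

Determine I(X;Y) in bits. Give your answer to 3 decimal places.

0.190 bits

Marginals: p(X) = (0.2700, 0.2700, 0.4600), p(Y) = (0.3900, 0.6100).
I(X;Y) = H(X) + H(Y) − H(X,Y).
H(X) = 1.5354, H(Y) = 0.9648, H(X,Y) = 2.3103.
I(X;Y) = 1.5354 + 0.9648 − 2.3103 = 0.190 bits.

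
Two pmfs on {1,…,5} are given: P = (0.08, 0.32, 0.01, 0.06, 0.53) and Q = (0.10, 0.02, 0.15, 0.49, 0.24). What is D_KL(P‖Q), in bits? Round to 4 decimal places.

1.6392 bits

D(P‖Q) = Σ p·log₂(p/q).
  0.08·log₂(0.08/0.10) = -0.02575
  0.32·log₂(0.32/0.02) = 1.28000
  0.01·log₂(0.01/0.15) = -0.03907
  0.06·log₂(0.06/0.49) = -0.18178
  0.53·log₂(0.53/0.24) = 0.60577
D(P‖Q) = 1.6392 bits.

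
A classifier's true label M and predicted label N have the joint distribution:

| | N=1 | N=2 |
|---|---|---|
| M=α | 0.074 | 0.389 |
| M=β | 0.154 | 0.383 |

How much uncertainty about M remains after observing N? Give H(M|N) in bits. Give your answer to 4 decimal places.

0.9793 bits

Marginals: p(M) = (0.4630, 0.5370), p(N) = (0.2280, 0.7720).
H(M|N) = Σ p(N) · H(M|N=·).
  N=1: p=0.2280, H(M|N=1) = 0.9093
  N=2: p=0.7720, H(M|N=2) = 1.0000
Weighted sum = 0.9793 bits.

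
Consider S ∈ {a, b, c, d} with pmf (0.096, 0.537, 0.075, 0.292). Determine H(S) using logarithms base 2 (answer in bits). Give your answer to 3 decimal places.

1.605 bits

H(S) = −Σ p·log₂ p.
  −(0.096)·log₂(0.096) = 0.3246
  −(0.537)·log₂(0.537) = 0.4817
  −(0.075)·log₂(0.075) = 0.2803
  −(0.292)·log₂(0.292) = 0.5186
Sum: 0.3246 + 0.4817 + 0.2803 + 0.5186 = 1.605 bits.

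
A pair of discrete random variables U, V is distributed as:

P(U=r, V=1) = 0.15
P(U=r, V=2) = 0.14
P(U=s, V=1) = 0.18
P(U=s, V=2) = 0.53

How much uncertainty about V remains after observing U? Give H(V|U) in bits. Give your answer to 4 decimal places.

Chain rule: H(V|U) = H(U,V) − H(U).
Marginals: p(U) = (0.2900, 0.7100), p(V) = (0.3300, 0.6700).
H(U,V) = 1.7384 bits; H(U) = 0.8687 bits.
H(V|U) = 1.7384 − 0.8687 = 0.8697 bits.

0.8697 bits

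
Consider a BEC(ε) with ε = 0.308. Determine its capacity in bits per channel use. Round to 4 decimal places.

Binary erasure channel: capacity C = 1 − ε.
C = 1 − 0.308 = 0.6920 bits per channel use.

0.6920 bits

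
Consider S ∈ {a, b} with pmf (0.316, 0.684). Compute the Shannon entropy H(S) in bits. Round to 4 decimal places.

H(S) = −Σ p·log₂ p.
  −(0.316)·log₂(0.316) = 0.52519
  −(0.684)·log₂(0.684) = 0.37479
Sum: 0.52519 + 0.37479 = 0.9000 bits.

0.9000 bits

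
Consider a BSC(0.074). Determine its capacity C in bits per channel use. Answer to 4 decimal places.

Binary symmetric channel: C = 1 − h₂(ε) where h₂ is the binary entropy function.
h₂(0.074) = −0.074·log₂0.074 − 0.926·log₂0.926 = 0.3807.
C = 1 − 0.3807 = 0.6193 bits per channel use.

0.6193 bits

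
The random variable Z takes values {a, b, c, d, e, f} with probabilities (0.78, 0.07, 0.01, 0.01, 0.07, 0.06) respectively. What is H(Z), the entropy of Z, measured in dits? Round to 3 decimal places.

0.359 dits

H(Z) = −Σ p·log₁₀ p.
  −(0.78)·log₁₀(0.78) = 0.0842
  −(0.07)·log₁₀(0.07) = 0.0808
  −(0.01)·log₁₀(0.01) = 0.0200
  −(0.01)·log₁₀(0.01) = 0.0200
  −(0.07)·log₁₀(0.07) = 0.0808
  −(0.06)·log₁₀(0.06) = 0.0733
Sum: 0.0842 + 0.0808 + 0.0200 + 0.0200 + 0.0808 + 0.0733 = 0.359 dits.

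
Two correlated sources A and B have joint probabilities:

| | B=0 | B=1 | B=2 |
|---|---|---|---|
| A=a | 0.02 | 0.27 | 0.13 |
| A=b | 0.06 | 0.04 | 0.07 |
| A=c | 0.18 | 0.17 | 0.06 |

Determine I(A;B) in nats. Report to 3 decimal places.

Marginals: p(A) = (0.4200, 0.1700, 0.4100), p(B) = (0.2600, 0.4800, 0.2600).
I(A;B) = Σ p(x,y)·ln[p(x,y)/(p(x)p(y))].
  (a,0): 0.02·ln(0.1832) = -0.0339
  (a,1): 0.27·ln(1.3393) = 0.0789
  (a,2): 0.13·ln(1.1905) = 0.0227
  (b,0): 0.06·ln(1.3575) = 0.0183
  (b,1): 0.04·ln(0.4902) = -0.0285
  (b,2): 0.07·ln(1.5837) = 0.0322
  (c,0): 0.18·ln(1.6886) = 0.0943
  (c,1): 0.17·ln(0.8638) = -0.0249
  (c,2): 0.06·ln(0.5629) = -0.0345
Sum = 0.125 nats.

0.125 nats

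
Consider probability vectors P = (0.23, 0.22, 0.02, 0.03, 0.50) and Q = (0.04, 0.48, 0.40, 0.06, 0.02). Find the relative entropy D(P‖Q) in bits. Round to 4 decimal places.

2.5383 bits

D(P‖Q) = Σ p·log₂(p/q).
  0.23·log₂(0.23/0.04) = 0.58042
  0.22·log₂(0.22/0.48) = -0.24762
  0.02·log₂(0.02/0.40) = -0.08644
  0.03·log₂(0.03/0.06) = -0.03000
  0.50·log₂(0.50/0.02) = 2.32193
D(P‖Q) = 2.5383 bits.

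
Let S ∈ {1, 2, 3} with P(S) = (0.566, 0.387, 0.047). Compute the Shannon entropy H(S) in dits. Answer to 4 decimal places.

H(S) = −Σ p·log₁₀ p.
  −(0.566)·log₁₀(0.566) = 0.13991
  −(0.387)·log₁₀(0.387) = 0.15956
  −(0.047)·log₁₀(0.047) = 0.06241
Sum: 0.13991 + 0.15956 + 0.06241 = 0.3619 dits.

0.3619 dits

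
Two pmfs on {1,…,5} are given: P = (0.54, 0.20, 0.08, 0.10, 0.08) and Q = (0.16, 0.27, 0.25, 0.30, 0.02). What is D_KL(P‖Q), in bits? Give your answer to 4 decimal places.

D(P‖Q) = Σ p·log₂(p/q).
  0.54·log₂(0.54/0.16) = 0.94764
  0.20·log₂(0.20/0.27) = -0.08659
  0.08·log₂(0.08/0.25) = -0.13151
  0.10·log₂(0.10/0.30) = -0.15850
  0.08·log₂(0.08/0.02) = 0.16000
D(P‖Q) = 0.7310 bits.

0.7310 bits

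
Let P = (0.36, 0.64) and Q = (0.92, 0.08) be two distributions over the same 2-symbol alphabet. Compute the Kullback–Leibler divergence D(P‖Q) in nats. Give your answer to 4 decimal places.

0.9931 nats

D(P‖Q) = Σ p·ln(p/q).
  0.36·ln(0.36/0.92) = -0.33778
  0.64·ln(0.64/0.08) = 1.33084
D(P‖Q) = 0.9931 nats.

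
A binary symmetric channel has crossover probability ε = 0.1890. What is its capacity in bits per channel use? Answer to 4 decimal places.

0.3006 bits

Binary symmetric channel: C = 1 − h₂(ε) where h₂ is the binary entropy function.
h₂(0.1890) = −0.1890·log₂0.1890 − 0.8110·log₂0.8110 = 0.6994.
C = 1 − 0.6994 = 0.3006 bits per channel use.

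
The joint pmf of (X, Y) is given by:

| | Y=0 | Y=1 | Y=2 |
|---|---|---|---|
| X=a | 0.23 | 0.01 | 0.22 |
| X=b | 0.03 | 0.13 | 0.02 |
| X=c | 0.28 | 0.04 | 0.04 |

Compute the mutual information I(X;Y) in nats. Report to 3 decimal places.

Marginals: p(X) = (0.4600, 0.1800, 0.3600), p(Y) = (0.5400, 0.1800, 0.2800).
I(X;Y) = Σ p(x,y)·ln[p(x,y)/(p(x)p(y))].
  (a,0): 0.23·ln(0.9259) = -0.0177
  (a,1): 0.01·ln(0.1208) = -0.0211
  (a,2): 0.22·ln(1.7081) = 0.1178
  (b,0): 0.03·ln(0.3086) = -0.0353
  (b,1): 0.13·ln(4.0123) = 0.1806
  (b,2): 0.02·ln(0.3968) = -0.0185
  (c,0): 0.28·ln(1.4403) = 0.1022
  (c,1): 0.04·ln(0.6173) = -0.0193
  (c,2): 0.04·ln(0.3968) = -0.0370
Sum = 0.252 nats.

0.252 nats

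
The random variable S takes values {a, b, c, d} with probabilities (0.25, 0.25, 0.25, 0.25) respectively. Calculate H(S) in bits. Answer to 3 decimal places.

2.000 bits

H(S) = −Σ p·log₂ p.
  −(0.25)·log₂(0.25) = 0.5000
  −(0.25)·log₂(0.25) = 0.5000
  −(0.25)·log₂(0.25) = 0.5000
  −(0.25)·log₂(0.25) = 0.5000
Sum: 0.5000 + 0.5000 + 0.5000 + 0.5000 = 2.000 bits.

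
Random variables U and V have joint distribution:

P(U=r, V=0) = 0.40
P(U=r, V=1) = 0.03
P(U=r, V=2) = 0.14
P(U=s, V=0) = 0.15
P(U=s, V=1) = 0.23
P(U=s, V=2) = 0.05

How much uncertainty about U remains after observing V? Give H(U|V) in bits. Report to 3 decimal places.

Marginals: p(U) = (0.5700, 0.4300), p(V) = (0.5500, 0.2600, 0.1900).
H(U|V) = Σ p(V) · H(U|V=·).
  V=0: p=0.5500, H(U|V=0) = 0.8454
  V=1: p=0.2600, H(U|V=1) = 0.5159
  V=2: p=0.1900, H(U|V=2) = 0.8315
Weighted sum = 0.757 bits.

0.757 bits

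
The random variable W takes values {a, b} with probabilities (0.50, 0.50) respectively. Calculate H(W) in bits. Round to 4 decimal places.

H(W) = −Σ p·log₂ p.
  −(0.50)·log₂(0.50) = 0.50000
  −(0.50)·log₂(0.50) = 0.50000
Sum: 0.50000 + 0.50000 = 1.0000 bits.

1.0000 bits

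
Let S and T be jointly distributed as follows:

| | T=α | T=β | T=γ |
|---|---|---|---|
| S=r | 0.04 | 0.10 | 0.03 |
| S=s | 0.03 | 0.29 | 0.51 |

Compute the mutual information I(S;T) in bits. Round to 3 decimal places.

Marginals: p(S) = (0.1700, 0.8300), p(T) = (0.0700, 0.3900, 0.5400).
I(S;T) = H(S) + H(T) − H(S,T).
H(S) = 0.6577, H(T) = 1.2784, H(S,T) = 1.8348.
I(S;T) = 0.6577 + 1.2784 − 1.8348 = 0.101 bits.

0.101 bits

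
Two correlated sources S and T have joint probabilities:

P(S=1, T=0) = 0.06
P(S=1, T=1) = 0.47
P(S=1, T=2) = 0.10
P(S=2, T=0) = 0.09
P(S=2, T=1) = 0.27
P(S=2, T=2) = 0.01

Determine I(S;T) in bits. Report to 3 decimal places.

0.056 bits

Marginals: p(S) = (0.6300, 0.3700), p(T) = (0.1500, 0.7400, 0.1100).
I(S;T) = H(S) + H(T) − H(S,T).
H(S) = 0.9507, H(T) = 1.0823, H(S,T) = 1.9768.
I(S;T) = 0.9507 + 1.0823 − 1.9768 = 0.056 bits.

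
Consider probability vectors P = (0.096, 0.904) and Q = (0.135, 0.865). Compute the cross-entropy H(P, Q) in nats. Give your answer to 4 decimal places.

0.3233 nats

H(P,Q) = −Σ p·ln q.
  −0.096·ln(0.135) = 0.19224
  −0.904·ln(0.865) = 0.13110
H(P,Q) = 0.3233 nats.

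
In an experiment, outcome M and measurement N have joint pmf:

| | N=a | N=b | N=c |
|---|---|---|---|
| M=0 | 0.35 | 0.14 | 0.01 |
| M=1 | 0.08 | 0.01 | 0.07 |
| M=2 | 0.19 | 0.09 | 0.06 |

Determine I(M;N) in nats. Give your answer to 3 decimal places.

0.097 nats

Marginals: p(M) = (0.5000, 0.1600, 0.3400), p(N) = (0.6200, 0.2400, 0.1400).
I(M;N) = H(M) + H(N) − H(M,N).
H(M) = 1.0066, H(N) = 0.9141, H(M,N) = 1.8241.
I(M;N) = 1.0066 + 0.9141 − 1.8241 = 0.097 nats.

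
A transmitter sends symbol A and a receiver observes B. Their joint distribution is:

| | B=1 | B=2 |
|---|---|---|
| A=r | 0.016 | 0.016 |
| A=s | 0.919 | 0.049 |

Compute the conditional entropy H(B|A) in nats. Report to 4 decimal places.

Marginals: p(A) = (0.0320, 0.9680), p(B) = (0.9350, 0.0650).
H(B|A) = Σ p(A) · H(B|A=·).
  A=r: p=0.0320, H(B|A=r) = 0.6931
  A=s: p=0.9680, H(B|A=s) = 0.2003
Weighted sum = 0.2161 nats.

0.2161 nats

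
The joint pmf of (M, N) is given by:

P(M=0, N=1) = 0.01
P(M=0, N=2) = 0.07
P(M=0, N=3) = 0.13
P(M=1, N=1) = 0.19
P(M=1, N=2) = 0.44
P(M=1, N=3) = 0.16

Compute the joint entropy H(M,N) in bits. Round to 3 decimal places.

2.117 bits

H(M,N) = −Σ p(x,y)·log₂ p(x,y) over all 6 cells.
  cell (0,1): −0.01·log₂0.01 = 0.0664
  cell (0,2): −0.07·log₂0.07 = 0.2686
  cell (0,3): −0.13·log₂0.13 = 0.3826
  cell (1,1): −0.19·log₂0.19 = 0.4552
  cell (1,2): −0.44·log₂0.44 = 0.5211
  cell (1,3): −0.16·log₂0.16 = 0.4230
Sum = 2.117 bits.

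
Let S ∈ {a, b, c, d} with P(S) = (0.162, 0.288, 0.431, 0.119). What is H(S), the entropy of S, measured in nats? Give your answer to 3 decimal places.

1.269 nats

H(S) = −Σ p·ln p.
  −(0.162)·ln(0.162) = 0.2949
  −(0.288)·ln(0.288) = 0.3585
  −(0.431)·ln(0.431) = 0.3627
  −(0.119)·ln(0.119) = 0.2533
Sum: 0.2949 + 0.3585 + 0.3627 + 0.2533 = 1.269 nats.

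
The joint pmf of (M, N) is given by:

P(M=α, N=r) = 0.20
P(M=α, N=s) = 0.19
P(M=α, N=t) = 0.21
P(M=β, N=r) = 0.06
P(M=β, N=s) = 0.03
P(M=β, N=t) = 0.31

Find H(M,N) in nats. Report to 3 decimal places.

H(M,N) = −Σ p(x,y)·ln p(x,y) over all 6 cells.
  cell (α,r): −0.20·ln0.20 = 0.3219
  cell (α,s): −0.19·ln0.19 = 0.3155
  cell (α,t): −0.21·ln0.21 = 0.3277
  cell (β,r): −0.06·ln0.06 = 0.1688
  cell (β,s): −0.03·ln0.03 = 0.1052
  cell (β,t): −0.31·ln0.31 = 0.3631
Sum = 1.602 nats.

1.602 nats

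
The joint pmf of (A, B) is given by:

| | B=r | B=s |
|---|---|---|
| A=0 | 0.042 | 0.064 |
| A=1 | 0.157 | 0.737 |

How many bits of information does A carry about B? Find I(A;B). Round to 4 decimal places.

0.0179 bits

Marginals: p(A) = (0.1060, 0.8940), p(B) = (0.1990, 0.8010).
I(A;B) = Σ p(x,y)·log₂[p(x,y)/(p(x)p(y))].
  (0,r): 0.042·log₂(1.9911) = 0.04173
  (0,s): 0.064·log₂(0.7538) = -0.02610
  (1,r): 0.157·log₂(0.8825) = -0.02832
  (1,s): 0.737·log₂(1.0292) = 0.03060
Sum = 0.0179 bits.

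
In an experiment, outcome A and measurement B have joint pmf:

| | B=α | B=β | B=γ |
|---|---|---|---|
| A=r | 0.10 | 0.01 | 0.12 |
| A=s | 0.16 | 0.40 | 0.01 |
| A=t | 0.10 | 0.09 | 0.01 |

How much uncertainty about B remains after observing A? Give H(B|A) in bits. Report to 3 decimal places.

Marginals: p(A) = (0.2300, 0.5700, 0.2000), p(B) = (0.3600, 0.5000, 0.1400).
H(B|A) = Σ p(A) · H(B|A=·).
  A=r: p=0.2300, H(B|A=r) = 1.2088
  A=s: p=0.5700, H(B|A=s) = 0.9754
  A=t: p=0.2000, H(B|A=t) = 1.2345
Weighted sum = 1.081 bits.

1.081 bits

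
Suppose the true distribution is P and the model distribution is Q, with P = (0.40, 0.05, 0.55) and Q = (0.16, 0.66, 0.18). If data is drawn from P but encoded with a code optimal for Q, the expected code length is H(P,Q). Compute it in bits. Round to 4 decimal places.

2.4482 bits

H(P,Q) = −Σ p·log₂ q.
  −0.40·log₂(0.16) = 1.05754
  −0.05·log₂(0.66) = 0.02997
  −0.55·log₂(0.18) = 1.36066
H(P,Q) = 2.4482 bits.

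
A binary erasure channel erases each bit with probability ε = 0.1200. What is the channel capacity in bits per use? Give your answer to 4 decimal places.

0.8800 bits

Binary erasure channel: capacity C = 1 − ε.
C = 1 − 0.1200 = 0.8800 bits per channel use.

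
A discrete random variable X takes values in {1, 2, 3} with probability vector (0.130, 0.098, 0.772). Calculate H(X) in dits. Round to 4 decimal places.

H(X) = −Σ p·log₁₀ p.
  −(0.130)·log₁₀(0.130) = 0.11519
  −(0.098)·log₁₀(0.098) = 0.09886
  −(0.772)·log₁₀(0.772) = 0.08676
Sum: 0.11519 + 0.09886 + 0.08676 = 0.3008 dits.

0.3008 dits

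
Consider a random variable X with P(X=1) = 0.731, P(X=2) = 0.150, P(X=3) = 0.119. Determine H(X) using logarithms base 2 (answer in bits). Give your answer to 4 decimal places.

1.1064 bits

H(X) = −Σ p·log₂ p.
  −(0.731)·log₂(0.731) = 0.33045
  −(0.150)·log₂(0.150) = 0.41054
  −(0.119)·log₂(0.119) = 0.36545
Sum: 0.33045 + 0.41054 + 0.36545 = 1.1064 bits.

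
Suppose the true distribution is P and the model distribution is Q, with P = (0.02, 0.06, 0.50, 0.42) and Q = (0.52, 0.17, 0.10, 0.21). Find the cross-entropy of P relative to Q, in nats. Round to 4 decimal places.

1.9262 nats

H(P,Q) = −Σ p·ln q.
  −0.02·ln(0.52) = 0.01308
  −0.06·ln(0.17) = 0.10632
  −0.50·ln(0.10) = 1.15129
  −0.42·ln(0.21) = 0.65547
H(P,Q) = 1.9262 nats.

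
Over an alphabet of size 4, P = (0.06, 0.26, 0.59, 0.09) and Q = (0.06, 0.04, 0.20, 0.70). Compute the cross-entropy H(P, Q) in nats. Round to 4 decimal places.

H(P,Q) = −Σ p·ln q.
  −0.06·ln(0.06) = 0.16880
  −0.26·ln(0.04) = 0.83691
  −0.59·ln(0.20) = 0.94957
  −0.09·ln(0.70) = 0.03210
H(P,Q) = 1.9874 nats.

1.9874 nats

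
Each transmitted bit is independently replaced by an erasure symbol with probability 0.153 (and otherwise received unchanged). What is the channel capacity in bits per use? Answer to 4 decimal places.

0.8470 bits

Binary erasure channel: capacity C = 1 − ε.
C = 1 − 0.153 = 0.8470 bits per channel use.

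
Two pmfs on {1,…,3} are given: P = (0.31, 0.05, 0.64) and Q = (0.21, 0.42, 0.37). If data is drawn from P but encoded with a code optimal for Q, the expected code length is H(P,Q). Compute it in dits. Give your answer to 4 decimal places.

H(P,Q) = −Σ p·log₁₀ q.
  −0.31·log₁₀(0.21) = 0.21011
  −0.05·log₁₀(0.42) = 0.01884
  −0.64·log₁₀(0.37) = 0.27635
H(P,Q) = 0.5053 dits.

0.5053 dits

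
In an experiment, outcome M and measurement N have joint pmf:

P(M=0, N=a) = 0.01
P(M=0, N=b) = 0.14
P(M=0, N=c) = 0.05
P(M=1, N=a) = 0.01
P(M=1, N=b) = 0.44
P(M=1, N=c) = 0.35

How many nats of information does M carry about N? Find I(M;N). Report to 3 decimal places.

Marginals: p(M) = (0.2000, 0.8000), p(N) = (0.0200, 0.5800, 0.4000).
I(M;N) = Σ p(x,y)·ln[p(x,y)/(p(x)p(y))].
  (0,a): 0.01·ln(2.5000) = 0.0092
  (0,b): 0.14·ln(1.2069) = 0.0263
  (0,c): 0.05·ln(0.6250) = -0.0235
  (1,a): 0.01·ln(0.6250) = -0.0047
  (1,b): 0.44·ln(0.9483) = -0.0234
  (1,c): 0.35·ln(1.0938) = 0.0314
Sum = 0.015 nats.

0.015 nats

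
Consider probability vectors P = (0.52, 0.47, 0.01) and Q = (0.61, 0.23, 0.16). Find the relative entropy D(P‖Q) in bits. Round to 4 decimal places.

D(P‖Q) = Σ p·log₂(p/q).
  0.52·log₂(0.52/0.61) = -0.11975
  0.47·log₂(0.47/0.23) = 0.48458
  0.01·log₂(0.01/0.16) = -0.04000
D(P‖Q) = 0.3248 bits.

0.3248 bits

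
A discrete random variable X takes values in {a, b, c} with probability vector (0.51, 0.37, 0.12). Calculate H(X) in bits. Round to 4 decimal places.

H(X) = −Σ p·log₂ p.
  −(0.51)·log₂(0.51) = 0.49543
  −(0.37)·log₂(0.37) = 0.53073
  −(0.12)·log₂(0.12) = 0.36707
Sum: 0.49543 + 0.53073 + 0.36707 = 1.3932 bits.

1.3932 bits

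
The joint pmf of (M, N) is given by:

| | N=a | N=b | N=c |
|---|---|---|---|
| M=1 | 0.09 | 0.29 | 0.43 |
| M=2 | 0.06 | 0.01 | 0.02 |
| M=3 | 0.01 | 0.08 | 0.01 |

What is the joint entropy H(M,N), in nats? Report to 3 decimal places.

H(M,N) = −Σ p(x,y)·ln p(x,y) over all 9 cells.
  cell (1,a): −0.09·ln0.09 = 0.2167
  cell (1,b): −0.29·ln0.29 = 0.3590
  cell (1,c): −0.43·ln0.43 = 0.3629
  cell (2,a): −0.06·ln0.06 = 0.1688
  cell (2,b): −0.01·ln0.01 = 0.0461
  cell (2,c): −0.02·ln0.02 = 0.0782
  cell (3,a): −0.01·ln0.01 = 0.0461
  cell (3,b): −0.08·ln0.08 = 0.2021
  cell (3,c): −0.01·ln0.01 = 0.0461
Sum = 1.526 nats.

1.526 nats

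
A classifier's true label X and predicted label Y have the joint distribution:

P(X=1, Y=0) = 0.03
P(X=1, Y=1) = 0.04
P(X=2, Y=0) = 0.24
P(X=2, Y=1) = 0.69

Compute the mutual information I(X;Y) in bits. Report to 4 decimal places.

Marginals: p(X) = (0.0700, 0.9300), p(Y) = (0.2700, 0.7300).
I(X;Y) = H(X) + H(Y) − H(X,Y).
H(X) = 0.3659, H(Y) = 0.8415, H(X,Y) = 1.2010.
I(X;Y) = 0.3659 + 0.8415 − 1.2010 = 0.0064 bits.

0.0064 bits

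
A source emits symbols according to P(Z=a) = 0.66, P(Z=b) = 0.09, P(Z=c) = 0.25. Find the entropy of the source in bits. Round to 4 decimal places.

1.2083 bits

H(Z) = −Σ p·log₂ p.
  −(0.66)·log₂(0.66) = 0.39564
  −(0.09)·log₂(0.09) = 0.31265
  −(0.25)·log₂(0.25) = 0.50000
Sum: 0.39564 + 0.31265 + 0.50000 = 1.2083 bits.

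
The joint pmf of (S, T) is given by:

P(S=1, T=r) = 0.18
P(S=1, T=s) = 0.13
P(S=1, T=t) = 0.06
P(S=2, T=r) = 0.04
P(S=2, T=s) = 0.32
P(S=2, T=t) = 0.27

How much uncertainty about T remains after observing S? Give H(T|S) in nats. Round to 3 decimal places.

0.931 nats

Chain rule: H(T|S) = H(S,T) − H(S).
Marginals: p(S) = (0.3700, 0.6300), p(T) = (0.2200, 0.4500, 0.3300).
H(S,T) = 1.5896 nats; H(S) = 0.6590 nats.
H(T|S) = 1.5896 − 0.6590 = 0.931 nats.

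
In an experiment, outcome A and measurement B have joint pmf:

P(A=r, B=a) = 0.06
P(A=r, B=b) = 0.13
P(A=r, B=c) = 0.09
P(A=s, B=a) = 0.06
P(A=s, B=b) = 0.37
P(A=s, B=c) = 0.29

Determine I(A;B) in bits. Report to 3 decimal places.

0.022 bits

Marginals: p(A) = (0.2800, 0.7200), p(B) = (0.1200, 0.5000, 0.3800).
I(A;B) = H(A) + H(B) − H(A,B).
H(A) = 0.8555, H(B) = 1.3975, H(A,B) = 2.2310.
I(A;B) = 0.8555 + 1.3975 − 2.2310 = 0.022 bits.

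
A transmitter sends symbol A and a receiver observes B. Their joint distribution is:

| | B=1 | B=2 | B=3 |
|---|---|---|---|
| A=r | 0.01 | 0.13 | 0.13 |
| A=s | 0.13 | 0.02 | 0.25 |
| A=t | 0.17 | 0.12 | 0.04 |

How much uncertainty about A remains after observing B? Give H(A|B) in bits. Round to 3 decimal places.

Marginals: p(A) = (0.2700, 0.4000, 0.3300), p(B) = (0.3100, 0.2700, 0.4200).
H(A|B) = Σ p(B) · H(A|B=·).
  B=1: p=0.3100, H(A|B=1) = 1.1609
  B=2: p=0.2700, H(A|B=2) = 1.3058
  B=3: p=0.4200, H(A|B=3) = 1.2923
Weighted sum = 1.255 bits.

1.255 bits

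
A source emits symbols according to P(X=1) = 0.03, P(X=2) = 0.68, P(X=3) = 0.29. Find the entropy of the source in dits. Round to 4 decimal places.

H(X) = −Σ p·log₁₀ p.
  −(0.03)·log₁₀(0.03) = 0.04569
  −(0.68)·log₁₀(0.68) = 0.11389
  −(0.29)·log₁₀(0.29) = 0.15590
Sum: 0.04569 + 0.11389 + 0.15590 = 0.3155 dits.

0.3155 dits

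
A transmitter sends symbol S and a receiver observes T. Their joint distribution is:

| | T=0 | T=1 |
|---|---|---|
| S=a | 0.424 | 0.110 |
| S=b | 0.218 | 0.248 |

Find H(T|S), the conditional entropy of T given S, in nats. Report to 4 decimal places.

0.5936 nats

Marginals: p(S) = (0.5340, 0.4660), p(T) = (0.6420, 0.3580).
H(T|S) = Σ p(S) · H(T|S=·).
  S=a: p=0.5340, H(T|S=a) = 0.5086
  S=b: p=0.4660, H(T|S=b) = 0.6911
Weighted sum = 0.5936 nats.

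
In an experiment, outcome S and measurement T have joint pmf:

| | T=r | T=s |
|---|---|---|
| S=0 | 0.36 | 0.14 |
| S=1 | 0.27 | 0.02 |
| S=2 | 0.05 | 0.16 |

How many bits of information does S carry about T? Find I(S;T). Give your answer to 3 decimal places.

0.205 bits

Marginals: p(S) = (0.5000, 0.2900, 0.2100), p(T) = (0.6800, 0.3200).
I(S;T) = Σ p(x,y)·log₂[p(x,y)/(p(x)p(y))].
  (0,r): 0.36·log₂(1.0588) = 0.0297
  (0,s): 0.14·log₂(0.8750) = -0.0270
  (1,r): 0.27·log₂(1.3692) = 0.1224
  (1,s): 0.02·log₂(0.2155) = -0.0443
  (2,r): 0.05·log₂(0.3501) = -0.0757
  (2,s): 0.16·log₂(2.3810) = 0.2002
Sum = 0.205 bits.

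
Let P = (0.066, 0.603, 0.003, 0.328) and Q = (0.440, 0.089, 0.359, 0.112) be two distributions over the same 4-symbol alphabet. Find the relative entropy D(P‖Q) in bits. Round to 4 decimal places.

1.9716 bits

D(P‖Q) = Σ p·log₂(p/q).
  0.066·log₂(0.066/0.440) = -0.18064
  0.603·log₂(0.603/0.089) = 1.66445
  0.003·log₂(0.003/0.359) = -0.02071
  0.328·log₂(0.328/0.112) = 0.50846
D(P‖Q) = 1.9716 bits.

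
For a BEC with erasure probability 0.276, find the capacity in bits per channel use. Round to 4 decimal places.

Binary erasure channel: capacity C = 1 − ε.
C = 1 − 0.276 = 0.7240 bits per channel use.

0.7240 bits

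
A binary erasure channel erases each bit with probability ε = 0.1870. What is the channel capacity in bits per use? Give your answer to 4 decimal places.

0.8130 bits

Binary erasure channel: capacity C = 1 − ε.
C = 1 − 0.1870 = 0.8130 bits per channel use.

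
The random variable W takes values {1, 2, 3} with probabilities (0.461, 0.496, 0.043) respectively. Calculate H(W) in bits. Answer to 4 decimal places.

1.2120 bits

H(W) = −Σ p·log₂ p.
  −(0.461)·log₂(0.461) = 0.51501
  −(0.496)·log₂(0.496) = 0.50175
  −(0.043)·log₂(0.043) = 0.19520
Sum: 0.51501 + 0.50175 + 0.19520 = 1.2120 bits.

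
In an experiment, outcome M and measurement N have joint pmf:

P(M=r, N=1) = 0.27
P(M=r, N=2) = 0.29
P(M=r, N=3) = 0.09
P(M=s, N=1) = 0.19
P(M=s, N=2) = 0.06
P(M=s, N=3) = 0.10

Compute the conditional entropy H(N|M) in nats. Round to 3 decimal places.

Marginals: p(M) = (0.6500, 0.3500), p(N) = (0.4600, 0.3500, 0.1900).
H(N|M) = Σ p(M) · H(N|M=·).
  M=r: p=0.6500, H(N|M=r) = 0.9988
  M=s: p=0.3500, H(N|M=s) = 0.9919
Weighted sum = 0.996 nats.

0.996 nats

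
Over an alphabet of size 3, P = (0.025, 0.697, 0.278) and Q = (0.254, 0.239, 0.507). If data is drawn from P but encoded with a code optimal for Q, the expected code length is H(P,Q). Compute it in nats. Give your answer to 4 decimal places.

H(P,Q) = −Σ p·ln q.
  −0.025·ln(0.254) = 0.03426
  −0.697·ln(0.239) = 0.99761
  −0.278·ln(0.507) = 0.18883
H(P,Q) = 1.2207 nats.

1.2207 nats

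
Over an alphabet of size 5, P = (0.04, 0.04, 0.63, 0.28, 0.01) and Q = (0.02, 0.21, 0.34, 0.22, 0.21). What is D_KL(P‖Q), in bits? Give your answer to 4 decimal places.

0.5584 bits

D(P‖Q) = Σ p·log₂(p/q).
  0.04·log₂(0.04/0.02) = 0.04000
  0.04·log₂(0.04/0.21) = -0.09569
  0.63·log₂(0.63/0.34) = 0.56058
  0.28·log₂(0.28/0.22) = 0.09742
  0.01·log₂(0.01/0.21) = -0.04392
D(P‖Q) = 0.5584 bits.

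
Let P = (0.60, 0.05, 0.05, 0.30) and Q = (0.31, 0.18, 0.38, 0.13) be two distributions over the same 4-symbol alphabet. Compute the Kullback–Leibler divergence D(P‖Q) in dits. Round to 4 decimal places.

0.2092 dits

D(P‖Q) = Σ p·log₁₀(p/q).
  0.60·log₁₀(0.60/0.31) = 0.17207
  0.05·log₁₀(0.05/0.18) = -0.02782
  0.05·log₁₀(0.05/0.38) = -0.04404
  0.30·log₁₀(0.30/0.13) = 0.10895
D(P‖Q) = 0.2092 dits.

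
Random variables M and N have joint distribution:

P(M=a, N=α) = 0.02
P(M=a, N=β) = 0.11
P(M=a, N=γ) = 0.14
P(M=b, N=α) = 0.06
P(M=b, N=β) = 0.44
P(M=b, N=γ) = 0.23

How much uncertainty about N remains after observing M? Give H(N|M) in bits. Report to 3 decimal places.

1.271 bits

Marginals: p(M) = (0.2700, 0.7300), p(N) = (0.0800, 0.5500, 0.3700).
H(N|M) = Σ p(M) · H(N|M=·).
  M=a: p=0.2700, H(N|M=a) = 1.2972
  M=b: p=0.7300, H(N|M=b) = 1.2615
Weighted sum = 1.271 bits.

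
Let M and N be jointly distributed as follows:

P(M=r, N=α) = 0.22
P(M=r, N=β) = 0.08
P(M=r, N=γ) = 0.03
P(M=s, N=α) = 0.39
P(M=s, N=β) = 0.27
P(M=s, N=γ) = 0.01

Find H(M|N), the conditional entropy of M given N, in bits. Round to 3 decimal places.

0.879 bits

Chain rule: H(M|N) = H(M,N) − H(N).
Marginals: p(M) = (0.3300, 0.6700), p(N) = (0.6100, 0.3500, 0.0400).
H(M,N) = 2.0301 bits; H(N) = 1.1509 bits.
H(M|N) = 2.0301 − 1.1509 = 0.879 bits.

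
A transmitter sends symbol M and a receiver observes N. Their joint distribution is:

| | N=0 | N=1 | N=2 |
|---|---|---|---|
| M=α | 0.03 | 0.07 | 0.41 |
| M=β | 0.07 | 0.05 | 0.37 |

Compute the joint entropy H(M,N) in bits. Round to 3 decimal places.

1.963 bits

H(M,N) = −Σ p(x,y)·log₂ p(x,y) over all 6 cells.
  cell (α,0): −0.03·log₂0.03 = 0.1518
  cell (α,1): −0.07·log₂0.07 = 0.2686
  cell (α,2): −0.41·log₂0.41 = 0.5274
  cell (β,0): −0.07·log₂0.07 = 0.2686
  cell (β,1): −0.05·log₂0.05 = 0.2161
  cell (β,2): −0.37·log₂0.37 = 0.5307
Sum = 1.963 bits.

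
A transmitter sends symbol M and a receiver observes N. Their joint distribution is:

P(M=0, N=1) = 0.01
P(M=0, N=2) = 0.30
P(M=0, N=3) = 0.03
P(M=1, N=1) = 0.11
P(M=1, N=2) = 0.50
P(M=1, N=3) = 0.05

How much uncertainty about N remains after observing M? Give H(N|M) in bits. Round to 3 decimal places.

Marginals: p(M) = (0.3400, 0.6600), p(N) = (0.1200, 0.8000, 0.0800).
H(N|M) = Σ p(M) · H(N|M=·).
  M=0: p=0.3400, H(N|M=0) = 0.6180
  M=1: p=0.6600, H(N|M=1) = 1.0163
Weighted sum = 0.881 bits.

0.881 bits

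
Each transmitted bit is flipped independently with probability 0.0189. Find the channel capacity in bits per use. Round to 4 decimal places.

0.8648 bits

Binary symmetric channel: C = 1 − h₂(ε) where h₂ is the binary entropy function.
h₂(0.0189) = −0.0189·log₂0.0189 − 0.9811·log₂0.9811 = 0.1352.
C = 1 − 0.1352 = 0.8648 bits per channel use.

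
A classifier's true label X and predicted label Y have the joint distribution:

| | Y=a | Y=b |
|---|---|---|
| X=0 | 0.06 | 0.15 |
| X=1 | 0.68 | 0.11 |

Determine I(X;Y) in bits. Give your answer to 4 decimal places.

Marginals: p(X) = (0.2100, 0.7900), p(Y) = (0.7400, 0.2600).
I(X;Y) = H(X) + H(Y) − H(X,Y).
H(X) = 0.7415, H(Y) = 0.8267, H(X,Y) = 1.3827.
I(X;Y) = 0.7415 + 0.8267 − 1.3827 = 0.1855 bits.

0.1855 bits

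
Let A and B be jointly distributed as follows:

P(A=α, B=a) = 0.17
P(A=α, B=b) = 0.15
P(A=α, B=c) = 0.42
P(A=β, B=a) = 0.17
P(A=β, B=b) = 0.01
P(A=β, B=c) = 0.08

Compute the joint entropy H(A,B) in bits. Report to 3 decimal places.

H(A,B) = −Σ p(x,y)·log₂ p(x,y) over all 6 cells.
  cell (α,a): −0.17·log₂0.17 = 0.4346
  cell (α,b): −0.15·log₂0.15 = 0.4105
  cell (α,c): −0.42·log₂0.42 = 0.5256
  cell (β,a): −0.17·log₂0.17 = 0.4346
  cell (β,b): −0.01·log₂0.01 = 0.0664
  cell (β,c): −0.08·log₂0.08 = 0.2915
Sum = 2.163 bits.

2.163 bits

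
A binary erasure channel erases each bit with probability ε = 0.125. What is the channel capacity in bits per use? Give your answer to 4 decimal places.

Binary erasure channel: capacity C = 1 − ε.
C = 1 − 0.125 = 0.8750 bits per channel use.

0.8750 bits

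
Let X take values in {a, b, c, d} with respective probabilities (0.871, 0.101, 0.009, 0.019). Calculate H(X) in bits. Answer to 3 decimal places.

0.677 bits

H(X) = −Σ p·log₂ p.
  −(0.871)·log₂(0.871) = 0.1736
  −(0.101)·log₂(0.101) = 0.3341
  −(0.009)·log₂(0.009) = 0.0612
  −(0.019)·log₂(0.019) = 0.1086
Sum: 0.1736 + 0.3341 + 0.0612 + 0.1086 = 0.677 bits.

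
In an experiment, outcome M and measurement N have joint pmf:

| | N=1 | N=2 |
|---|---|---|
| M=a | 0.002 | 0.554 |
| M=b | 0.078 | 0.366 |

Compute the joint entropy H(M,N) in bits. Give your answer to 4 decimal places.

1.3078 bits

H(M,N) = −Σ p(x,y)·log₂ p(x,y) over all 4 cells.
  cell (a,1): −0.002·log₂0.002 = 0.01793
  cell (a,2): −0.554·log₂0.554 = 0.47203
  cell (b,1): −0.078·log₂0.078 = 0.28707
  cell (b,2): −0.366·log₂0.366 = 0.53073
Sum = 1.3078 bits.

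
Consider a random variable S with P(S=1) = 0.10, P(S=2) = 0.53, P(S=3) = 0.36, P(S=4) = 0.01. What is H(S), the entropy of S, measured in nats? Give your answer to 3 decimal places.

0.981 nats

H(S) = −Σ p·ln p.
  −(0.10)·ln(0.10) = 0.2303
  −(0.53)·ln(0.53) = 0.3365
  −(0.36)·ln(0.36) = 0.3678
  −(0.01)·ln(0.01) = 0.0461
Sum: 0.2303 + 0.3365 + 0.3678 + 0.0461 = 0.981 nats.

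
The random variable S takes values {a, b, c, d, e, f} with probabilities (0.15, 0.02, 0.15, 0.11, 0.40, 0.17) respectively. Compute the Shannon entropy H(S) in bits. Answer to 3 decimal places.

H(S) = −Σ p·log₂ p.
  −(0.15)·log₂(0.15) = 0.4105
  −(0.02)·log₂(0.02) = 0.1129
  −(0.15)·log₂(0.15) = 0.4105
  −(0.11)·log₂(0.11) = 0.3503
  −(0.40)·log₂(0.40) = 0.5288
  −(0.17)·log₂(0.17) = 0.4346
Sum: 0.4105 + 0.1129 + 0.4105 + 0.3503 + 0.5288 + 0.4346 = 2.248 bits.

2.248 bits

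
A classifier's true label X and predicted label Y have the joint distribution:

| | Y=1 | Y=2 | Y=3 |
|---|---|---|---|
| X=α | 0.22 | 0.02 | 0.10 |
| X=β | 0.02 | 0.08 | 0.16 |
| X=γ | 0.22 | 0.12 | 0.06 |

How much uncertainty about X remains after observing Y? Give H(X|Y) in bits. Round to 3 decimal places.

1.322 bits

Chain rule: H(X|Y) = H(X,Y) − H(Y).
Marginals: p(X) = (0.3400, 0.2600, 0.4000), p(Y) = (0.4600, 0.2200, 0.3200).
H(X,Y) = 2.8442 bits; H(Y) = 1.5219 bits.
H(X|Y) = 2.8442 − 1.5219 = 1.322 bits.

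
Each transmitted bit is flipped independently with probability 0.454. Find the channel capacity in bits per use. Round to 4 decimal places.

0.0061 bits

Binary symmetric channel: C = 1 − h₂(ε) where h₂ is the binary entropy function.
h₂(0.454) = −0.454·log₂0.454 − 0.546·log₂0.546 = 0.9939.
C = 1 − 0.9939 = 0.0061 bits per channel use.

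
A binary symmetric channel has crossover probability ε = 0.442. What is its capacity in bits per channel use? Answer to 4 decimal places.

0.0097 bits

Binary symmetric channel: C = 1 − h₂(ε) where h₂ is the binary entropy function.
h₂(0.442) = −0.442·log₂0.442 − 0.558·log₂0.558 = 0.9903.
C = 1 − 0.9903 = 0.0097 bits per channel use.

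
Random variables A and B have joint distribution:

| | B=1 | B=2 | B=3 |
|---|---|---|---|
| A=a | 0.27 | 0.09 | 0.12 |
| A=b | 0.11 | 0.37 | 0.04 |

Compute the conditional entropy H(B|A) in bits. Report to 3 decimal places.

1.258 bits

Marginals: p(A) = (0.4800, 0.5200), p(B) = (0.3800, 0.4600, 0.1600).
H(B|A) = Σ p(A) · H(B|A=·).
  A=a: p=0.4800, H(B|A=a) = 1.4197
  A=b: p=0.5200, H(B|A=b) = 1.1081
Weighted sum = 1.258 bits.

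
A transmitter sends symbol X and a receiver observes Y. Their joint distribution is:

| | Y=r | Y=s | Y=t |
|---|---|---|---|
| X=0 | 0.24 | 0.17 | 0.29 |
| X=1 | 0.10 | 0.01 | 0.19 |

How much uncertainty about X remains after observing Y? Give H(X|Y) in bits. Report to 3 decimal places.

Marginals: p(X) = (0.7000, 0.3000), p(Y) = (0.3400, 0.1800, 0.4800).
H(X|Y) = Σ p(Y) · H(X|Y=·).
  Y=r: p=0.3400, H(X|Y=r) = 0.8740
  Y=s: p=0.1800, H(X|Y=s) = 0.3095
  Y=t: p=0.4800, H(X|Y=t) = 0.9685
Weighted sum = 0.818 bits.

0.818 bits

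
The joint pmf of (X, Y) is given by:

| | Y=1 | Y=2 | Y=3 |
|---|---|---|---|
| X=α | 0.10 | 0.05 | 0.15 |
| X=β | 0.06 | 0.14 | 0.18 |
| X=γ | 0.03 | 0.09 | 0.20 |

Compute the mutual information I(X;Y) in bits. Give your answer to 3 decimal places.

Marginals: p(X) = (0.3000, 0.3800, 0.3200), p(Y) = (0.1900, 0.2800, 0.5300).
I(X;Y) = H(X) + H(Y) − H(X,Y).
H(X) = 1.5776, H(Y) = 1.4549, H(X,Y) = 2.9736.
I(X;Y) = 1.5776 + 1.4549 − 2.9736 = 0.059 bits.

0.059 bits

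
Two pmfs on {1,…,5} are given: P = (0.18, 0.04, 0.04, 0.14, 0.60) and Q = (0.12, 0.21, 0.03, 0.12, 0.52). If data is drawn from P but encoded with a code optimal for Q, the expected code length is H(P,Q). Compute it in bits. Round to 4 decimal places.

H(P,Q) = −Σ p·log₂ q.
  −0.18·log₂(0.12) = 0.55060
  −0.04·log₂(0.21) = 0.09006
  −0.04·log₂(0.03) = 0.20236
  −0.14·log₂(0.12) = 0.42825
  −0.60·log₂(0.52) = 0.56605
H(P,Q) = 1.8373 bits.

1.8373 bits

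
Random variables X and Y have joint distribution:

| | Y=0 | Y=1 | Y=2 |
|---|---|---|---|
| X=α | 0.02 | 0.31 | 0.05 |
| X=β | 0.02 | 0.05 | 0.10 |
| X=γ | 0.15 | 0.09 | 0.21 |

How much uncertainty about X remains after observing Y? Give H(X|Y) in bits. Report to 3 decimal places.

1.206 bits

Marginals: p(X) = (0.3800, 0.1700, 0.4500), p(Y) = (0.1900, 0.4500, 0.3600).
H(X|Y) = Σ p(Y) · H(X|Y=·).
  Y=0: p=0.1900, H(X|Y=0) = 0.9530
  Y=1: p=0.4500, H(X|Y=1) = 1.1870
  Y=2: p=0.3600, H(X|Y=2) = 1.3625
Weighted sum = 1.206 bits.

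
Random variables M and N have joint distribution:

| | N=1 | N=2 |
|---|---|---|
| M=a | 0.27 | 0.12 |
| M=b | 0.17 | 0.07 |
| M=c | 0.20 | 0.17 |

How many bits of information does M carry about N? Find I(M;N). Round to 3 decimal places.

Marginals: p(M) = (0.3900, 0.2400, 0.3700), p(N) = (0.6400, 0.3600).
I(M;N) = H(M) + H(N) − H(M,N).
H(M) = 1.5547, H(N) = 0.9427, H(M,N) = 2.4792.
I(M;N) = 1.5547 + 0.9427 − 2.4792 = 0.018 bits.

0.018 bits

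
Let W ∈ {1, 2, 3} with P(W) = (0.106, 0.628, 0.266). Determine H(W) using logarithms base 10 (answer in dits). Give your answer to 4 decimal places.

0.3832 dits

H(W) = −Σ p·log₁₀ p.
  −(0.106)·log₁₀(0.106) = 0.10332
  −(0.628)·log₁₀(0.628) = 0.12688
  −(0.266)·log₁₀(0.266) = 0.15298
Sum: 0.10332 + 0.12688 + 0.15298 = 0.3832 dits.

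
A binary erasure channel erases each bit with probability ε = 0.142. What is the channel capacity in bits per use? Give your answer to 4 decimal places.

Binary erasure channel: capacity C = 1 − ε.
C = 1 − 0.142 = 0.8580 bits per channel use.

0.8580 bits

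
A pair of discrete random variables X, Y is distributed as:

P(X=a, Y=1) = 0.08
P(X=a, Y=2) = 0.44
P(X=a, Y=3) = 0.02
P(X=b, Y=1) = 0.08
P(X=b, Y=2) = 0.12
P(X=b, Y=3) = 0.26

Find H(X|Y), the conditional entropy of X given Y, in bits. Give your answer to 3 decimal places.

Chain rule: H(X|Y) = H(X,Y) − H(Y).
Marginals: p(X) = (0.5400, 0.4600), p(Y) = (0.1600, 0.5600, 0.2800).
H(X,Y) = 2.0894 bits; H(Y) = 1.4057 bits.
H(X|Y) = 2.0894 − 1.4057 = 0.684 bits.

0.684 bits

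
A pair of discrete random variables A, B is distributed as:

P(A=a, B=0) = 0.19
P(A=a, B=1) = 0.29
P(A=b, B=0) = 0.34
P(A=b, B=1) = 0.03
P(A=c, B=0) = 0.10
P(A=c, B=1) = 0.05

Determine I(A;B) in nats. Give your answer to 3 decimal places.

Marginals: p(A) = (0.4800, 0.3700, 0.1500), p(B) = (0.6300, 0.3700).
I(A;B) = H(A) + H(B) − H(A,B).
H(A) = 1.0047, H(B) = 0.6590, H(A,B) = 1.5266.
I(A;B) = 1.0047 + 0.6590 − 1.5266 = 0.137 nats.

0.137 nats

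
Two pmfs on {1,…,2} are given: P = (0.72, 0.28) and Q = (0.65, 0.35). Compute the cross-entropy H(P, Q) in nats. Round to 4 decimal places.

0.6041 nats

H(P,Q) = −Σ p·ln q.
  −0.72·ln(0.65) = 0.31016
  −0.28·ln(0.35) = 0.29395
H(P,Q) = 0.6041 nats.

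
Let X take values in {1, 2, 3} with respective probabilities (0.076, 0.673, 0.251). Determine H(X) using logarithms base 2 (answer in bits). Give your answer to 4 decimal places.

1.1676 bits

H(X) = −Σ p·log₂ p.
  −(0.076)·log₂(0.076) = 0.28256
  −(0.673)·log₂(0.673) = 0.38450
  −(0.251)·log₂(0.251) = 0.50055
Sum: 0.28256 + 0.38450 + 0.50055 = 1.1676 bits.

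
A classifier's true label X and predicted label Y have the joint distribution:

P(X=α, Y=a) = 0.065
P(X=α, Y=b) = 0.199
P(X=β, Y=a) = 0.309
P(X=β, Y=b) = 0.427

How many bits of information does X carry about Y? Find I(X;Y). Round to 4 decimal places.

Marginals: p(X) = (0.2640, 0.7360), p(Y) = (0.3740, 0.6260).
I(X;Y) = Σ p(x,y)·log₂[p(x,y)/(p(x)p(y))].
  (α,a): 0.065·log₂(0.6583) = -0.03920
  (α,b): 0.199·log₂(1.2041) = 0.05333
  (β,a): 0.309·log₂(1.1226) = 0.05154
  (β,b): 0.427·log₂(0.9268) = -0.04684
Sum = 0.0188 bits.

0.0188 bits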